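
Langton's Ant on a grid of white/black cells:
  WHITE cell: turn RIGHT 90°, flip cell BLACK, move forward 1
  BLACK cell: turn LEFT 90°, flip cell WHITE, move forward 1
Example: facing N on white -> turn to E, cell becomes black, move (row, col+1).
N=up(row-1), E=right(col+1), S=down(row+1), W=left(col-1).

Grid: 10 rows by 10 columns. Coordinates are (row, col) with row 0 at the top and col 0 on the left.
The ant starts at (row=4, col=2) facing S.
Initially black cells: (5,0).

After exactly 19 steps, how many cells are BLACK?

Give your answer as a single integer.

Answer: 8

Derivation:
Step 1: on WHITE (4,2): turn R to W, flip to black, move to (4,1). |black|=2
Step 2: on WHITE (4,1): turn R to N, flip to black, move to (3,1). |black|=3
Step 3: on WHITE (3,1): turn R to E, flip to black, move to (3,2). |black|=4
Step 4: on WHITE (3,2): turn R to S, flip to black, move to (4,2). |black|=5
Step 5: on BLACK (4,2): turn L to E, flip to white, move to (4,3). |black|=4
Step 6: on WHITE (4,3): turn R to S, flip to black, move to (5,3). |black|=5
Step 7: on WHITE (5,3): turn R to W, flip to black, move to (5,2). |black|=6
Step 8: on WHITE (5,2): turn R to N, flip to black, move to (4,2). |black|=7
Step 9: on WHITE (4,2): turn R to E, flip to black, move to (4,3). |black|=8
Step 10: on BLACK (4,3): turn L to N, flip to white, move to (3,3). |black|=7
Step 11: on WHITE (3,3): turn R to E, flip to black, move to (3,4). |black|=8
Step 12: on WHITE (3,4): turn R to S, flip to black, move to (4,4). |black|=9
Step 13: on WHITE (4,4): turn R to W, flip to black, move to (4,3). |black|=10
Step 14: on WHITE (4,3): turn R to N, flip to black, move to (3,3). |black|=11
Step 15: on BLACK (3,3): turn L to W, flip to white, move to (3,2). |black|=10
Step 16: on BLACK (3,2): turn L to S, flip to white, move to (4,2). |black|=9
Step 17: on BLACK (4,2): turn L to E, flip to white, move to (4,3). |black|=8
Step 18: on BLACK (4,3): turn L to N, flip to white, move to (3,3). |black|=7
Step 19: on WHITE (3,3): turn R to E, flip to black, move to (3,4). |black|=8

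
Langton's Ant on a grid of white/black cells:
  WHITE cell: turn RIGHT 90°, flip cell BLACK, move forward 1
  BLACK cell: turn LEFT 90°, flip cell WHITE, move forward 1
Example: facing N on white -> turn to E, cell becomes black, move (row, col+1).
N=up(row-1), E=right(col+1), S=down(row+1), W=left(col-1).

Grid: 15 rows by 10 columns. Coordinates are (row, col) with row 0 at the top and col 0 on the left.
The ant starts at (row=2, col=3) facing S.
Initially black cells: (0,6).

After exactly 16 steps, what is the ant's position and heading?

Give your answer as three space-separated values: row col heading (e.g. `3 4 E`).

Step 1: on WHITE (2,3): turn R to W, flip to black, move to (2,2). |black|=2
Step 2: on WHITE (2,2): turn R to N, flip to black, move to (1,2). |black|=3
Step 3: on WHITE (1,2): turn R to E, flip to black, move to (1,3). |black|=4
Step 4: on WHITE (1,3): turn R to S, flip to black, move to (2,3). |black|=5
Step 5: on BLACK (2,3): turn L to E, flip to white, move to (2,4). |black|=4
Step 6: on WHITE (2,4): turn R to S, flip to black, move to (3,4). |black|=5
Step 7: on WHITE (3,4): turn R to W, flip to black, move to (3,3). |black|=6
Step 8: on WHITE (3,3): turn R to N, flip to black, move to (2,3). |black|=7
Step 9: on WHITE (2,3): turn R to E, flip to black, move to (2,4). |black|=8
Step 10: on BLACK (2,4): turn L to N, flip to white, move to (1,4). |black|=7
Step 11: on WHITE (1,4): turn R to E, flip to black, move to (1,5). |black|=8
Step 12: on WHITE (1,5): turn R to S, flip to black, move to (2,5). |black|=9
Step 13: on WHITE (2,5): turn R to W, flip to black, move to (2,4). |black|=10
Step 14: on WHITE (2,4): turn R to N, flip to black, move to (1,4). |black|=11
Step 15: on BLACK (1,4): turn L to W, flip to white, move to (1,3). |black|=10
Step 16: on BLACK (1,3): turn L to S, flip to white, move to (2,3). |black|=9

Answer: 2 3 S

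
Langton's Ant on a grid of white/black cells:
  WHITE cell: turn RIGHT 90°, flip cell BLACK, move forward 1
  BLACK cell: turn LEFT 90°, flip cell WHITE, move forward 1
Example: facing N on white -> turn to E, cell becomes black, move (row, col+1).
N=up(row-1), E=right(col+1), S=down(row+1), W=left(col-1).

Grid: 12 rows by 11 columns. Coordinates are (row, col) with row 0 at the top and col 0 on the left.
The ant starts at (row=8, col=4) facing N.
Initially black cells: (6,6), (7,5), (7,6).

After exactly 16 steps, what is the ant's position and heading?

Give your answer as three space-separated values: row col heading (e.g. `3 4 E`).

Answer: 8 4 N

Derivation:
Step 1: on WHITE (8,4): turn R to E, flip to black, move to (8,5). |black|=4
Step 2: on WHITE (8,5): turn R to S, flip to black, move to (9,5). |black|=5
Step 3: on WHITE (9,5): turn R to W, flip to black, move to (9,4). |black|=6
Step 4: on WHITE (9,4): turn R to N, flip to black, move to (8,4). |black|=7
Step 5: on BLACK (8,4): turn L to W, flip to white, move to (8,3). |black|=6
Step 6: on WHITE (8,3): turn R to N, flip to black, move to (7,3). |black|=7
Step 7: on WHITE (7,3): turn R to E, flip to black, move to (7,4). |black|=8
Step 8: on WHITE (7,4): turn R to S, flip to black, move to (8,4). |black|=9
Step 9: on WHITE (8,4): turn R to W, flip to black, move to (8,3). |black|=10
Step 10: on BLACK (8,3): turn L to S, flip to white, move to (9,3). |black|=9
Step 11: on WHITE (9,3): turn R to W, flip to black, move to (9,2). |black|=10
Step 12: on WHITE (9,2): turn R to N, flip to black, move to (8,2). |black|=11
Step 13: on WHITE (8,2): turn R to E, flip to black, move to (8,3). |black|=12
Step 14: on WHITE (8,3): turn R to S, flip to black, move to (9,3). |black|=13
Step 15: on BLACK (9,3): turn L to E, flip to white, move to (9,4). |black|=12
Step 16: on BLACK (9,4): turn L to N, flip to white, move to (8,4). |black|=11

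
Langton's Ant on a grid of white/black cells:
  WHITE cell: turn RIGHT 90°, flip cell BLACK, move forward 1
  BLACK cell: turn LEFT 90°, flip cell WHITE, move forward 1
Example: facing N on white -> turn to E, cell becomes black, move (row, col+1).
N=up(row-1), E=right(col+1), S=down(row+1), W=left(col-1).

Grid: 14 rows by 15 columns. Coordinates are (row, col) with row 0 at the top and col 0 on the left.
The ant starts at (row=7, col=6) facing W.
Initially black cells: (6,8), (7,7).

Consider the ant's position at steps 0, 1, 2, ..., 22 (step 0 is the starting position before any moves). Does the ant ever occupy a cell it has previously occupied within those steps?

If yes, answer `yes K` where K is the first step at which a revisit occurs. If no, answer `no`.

Step 1: on WHITE (7,6): turn R to N, flip to black, move to (6,6). |black|=3 — new cell
Step 2: on WHITE (6,6): turn R to E, flip to black, move to (6,7). |black|=4 — new cell
Step 3: on WHITE (6,7): turn R to S, flip to black, move to (7,7). |black|=5 — new cell
Step 4: on BLACK (7,7): turn L to E, flip to white, move to (7,8). |black|=4 — new cell
Step 5: on WHITE (7,8): turn R to S, flip to black, move to (8,8). |black|=5 — new cell
Step 6: on WHITE (8,8): turn R to W, flip to black, move to (8,7). |black|=6 — new cell
Step 7: on WHITE (8,7): turn R to N, flip to black, move to (7,7). |black|=7 — REVISIT

Answer: yes 7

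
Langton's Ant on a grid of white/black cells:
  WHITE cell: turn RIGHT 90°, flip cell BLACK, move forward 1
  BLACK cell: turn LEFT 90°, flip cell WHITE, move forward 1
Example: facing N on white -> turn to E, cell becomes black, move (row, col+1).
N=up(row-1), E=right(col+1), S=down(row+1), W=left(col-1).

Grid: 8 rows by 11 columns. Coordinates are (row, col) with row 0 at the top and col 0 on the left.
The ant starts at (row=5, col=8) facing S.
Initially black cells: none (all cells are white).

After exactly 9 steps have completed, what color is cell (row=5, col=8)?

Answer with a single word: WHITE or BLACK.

Step 1: on WHITE (5,8): turn R to W, flip to black, move to (5,7). |black|=1
Step 2: on WHITE (5,7): turn R to N, flip to black, move to (4,7). |black|=2
Step 3: on WHITE (4,7): turn R to E, flip to black, move to (4,8). |black|=3
Step 4: on WHITE (4,8): turn R to S, flip to black, move to (5,8). |black|=4
Step 5: on BLACK (5,8): turn L to E, flip to white, move to (5,9). |black|=3
Step 6: on WHITE (5,9): turn R to S, flip to black, move to (6,9). |black|=4
Step 7: on WHITE (6,9): turn R to W, flip to black, move to (6,8). |black|=5
Step 8: on WHITE (6,8): turn R to N, flip to black, move to (5,8). |black|=6
Step 9: on WHITE (5,8): turn R to E, flip to black, move to (5,9). |black|=7

Answer: BLACK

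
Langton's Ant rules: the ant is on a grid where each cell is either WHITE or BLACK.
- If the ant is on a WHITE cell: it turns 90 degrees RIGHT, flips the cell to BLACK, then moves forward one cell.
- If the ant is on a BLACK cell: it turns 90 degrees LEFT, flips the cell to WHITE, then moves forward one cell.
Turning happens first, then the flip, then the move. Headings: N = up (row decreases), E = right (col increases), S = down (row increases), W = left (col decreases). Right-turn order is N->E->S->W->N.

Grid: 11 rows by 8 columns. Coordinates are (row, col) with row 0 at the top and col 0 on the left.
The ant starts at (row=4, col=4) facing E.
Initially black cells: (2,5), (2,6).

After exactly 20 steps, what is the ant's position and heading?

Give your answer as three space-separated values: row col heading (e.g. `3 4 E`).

Answer: 2 2 W

Derivation:
Step 1: on WHITE (4,4): turn R to S, flip to black, move to (5,4). |black|=3
Step 2: on WHITE (5,4): turn R to W, flip to black, move to (5,3). |black|=4
Step 3: on WHITE (5,3): turn R to N, flip to black, move to (4,3). |black|=5
Step 4: on WHITE (4,3): turn R to E, flip to black, move to (4,4). |black|=6
Step 5: on BLACK (4,4): turn L to N, flip to white, move to (3,4). |black|=5
Step 6: on WHITE (3,4): turn R to E, flip to black, move to (3,5). |black|=6
Step 7: on WHITE (3,5): turn R to S, flip to black, move to (4,5). |black|=7
Step 8: on WHITE (4,5): turn R to W, flip to black, move to (4,4). |black|=8
Step 9: on WHITE (4,4): turn R to N, flip to black, move to (3,4). |black|=9
Step 10: on BLACK (3,4): turn L to W, flip to white, move to (3,3). |black|=8
Step 11: on WHITE (3,3): turn R to N, flip to black, move to (2,3). |black|=9
Step 12: on WHITE (2,3): turn R to E, flip to black, move to (2,4). |black|=10
Step 13: on WHITE (2,4): turn R to S, flip to black, move to (3,4). |black|=11
Step 14: on WHITE (3,4): turn R to W, flip to black, move to (3,3). |black|=12
Step 15: on BLACK (3,3): turn L to S, flip to white, move to (4,3). |black|=11
Step 16: on BLACK (4,3): turn L to E, flip to white, move to (4,4). |black|=10
Step 17: on BLACK (4,4): turn L to N, flip to white, move to (3,4). |black|=9
Step 18: on BLACK (3,4): turn L to W, flip to white, move to (3,3). |black|=8
Step 19: on WHITE (3,3): turn R to N, flip to black, move to (2,3). |black|=9
Step 20: on BLACK (2,3): turn L to W, flip to white, move to (2,2). |black|=8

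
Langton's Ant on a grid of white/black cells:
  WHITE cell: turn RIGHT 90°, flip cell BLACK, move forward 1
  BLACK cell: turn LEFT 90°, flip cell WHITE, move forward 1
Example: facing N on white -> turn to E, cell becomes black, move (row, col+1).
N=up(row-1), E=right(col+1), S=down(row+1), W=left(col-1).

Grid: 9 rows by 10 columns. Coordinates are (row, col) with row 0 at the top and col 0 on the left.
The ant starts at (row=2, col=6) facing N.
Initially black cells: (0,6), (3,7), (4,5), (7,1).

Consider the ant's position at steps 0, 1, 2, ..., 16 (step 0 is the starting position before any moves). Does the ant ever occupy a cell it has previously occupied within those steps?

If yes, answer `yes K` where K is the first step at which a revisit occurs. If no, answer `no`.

Step 1: on WHITE (2,6): turn R to E, flip to black, move to (2,7). |black|=5 — new cell
Step 2: on WHITE (2,7): turn R to S, flip to black, move to (3,7). |black|=6 — new cell
Step 3: on BLACK (3,7): turn L to E, flip to white, move to (3,8). |black|=5 — new cell
Step 4: on WHITE (3,8): turn R to S, flip to black, move to (4,8). |black|=6 — new cell
Step 5: on WHITE (4,8): turn R to W, flip to black, move to (4,7). |black|=7 — new cell
Step 6: on WHITE (4,7): turn R to N, flip to black, move to (3,7). |black|=8 — REVISIT

Answer: yes 6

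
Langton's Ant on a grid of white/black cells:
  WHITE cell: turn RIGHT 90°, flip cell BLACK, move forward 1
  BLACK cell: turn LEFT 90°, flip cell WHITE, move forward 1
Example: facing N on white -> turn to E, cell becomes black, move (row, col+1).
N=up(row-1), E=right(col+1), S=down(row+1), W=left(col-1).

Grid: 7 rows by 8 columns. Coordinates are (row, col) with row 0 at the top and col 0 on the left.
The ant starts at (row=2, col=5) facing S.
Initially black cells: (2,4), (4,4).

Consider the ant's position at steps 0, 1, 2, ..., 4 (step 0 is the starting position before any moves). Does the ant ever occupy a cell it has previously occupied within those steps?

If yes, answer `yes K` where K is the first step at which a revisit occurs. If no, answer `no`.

Answer: no

Derivation:
Step 1: on WHITE (2,5): turn R to W, flip to black, move to (2,4). |black|=3 — new cell
Step 2: on BLACK (2,4): turn L to S, flip to white, move to (3,4). |black|=2 — new cell
Step 3: on WHITE (3,4): turn R to W, flip to black, move to (3,3). |black|=3 — new cell
Step 4: on WHITE (3,3): turn R to N, flip to black, move to (2,3). |black|=4 — new cell
No revisit within 4 steps.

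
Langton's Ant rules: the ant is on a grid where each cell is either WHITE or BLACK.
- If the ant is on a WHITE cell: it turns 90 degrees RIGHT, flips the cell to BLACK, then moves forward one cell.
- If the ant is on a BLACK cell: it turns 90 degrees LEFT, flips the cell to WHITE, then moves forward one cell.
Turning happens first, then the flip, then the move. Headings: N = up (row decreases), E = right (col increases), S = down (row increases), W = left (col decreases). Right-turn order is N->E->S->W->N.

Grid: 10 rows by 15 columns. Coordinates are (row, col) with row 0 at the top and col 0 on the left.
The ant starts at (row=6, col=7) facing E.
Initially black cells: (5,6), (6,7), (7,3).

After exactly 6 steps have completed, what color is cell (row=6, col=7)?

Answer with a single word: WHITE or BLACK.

Step 1: on BLACK (6,7): turn L to N, flip to white, move to (5,7). |black|=2
Step 2: on WHITE (5,7): turn R to E, flip to black, move to (5,8). |black|=3
Step 3: on WHITE (5,8): turn R to S, flip to black, move to (6,8). |black|=4
Step 4: on WHITE (6,8): turn R to W, flip to black, move to (6,7). |black|=5
Step 5: on WHITE (6,7): turn R to N, flip to black, move to (5,7). |black|=6
Step 6: on BLACK (5,7): turn L to W, flip to white, move to (5,6). |black|=5

Answer: BLACK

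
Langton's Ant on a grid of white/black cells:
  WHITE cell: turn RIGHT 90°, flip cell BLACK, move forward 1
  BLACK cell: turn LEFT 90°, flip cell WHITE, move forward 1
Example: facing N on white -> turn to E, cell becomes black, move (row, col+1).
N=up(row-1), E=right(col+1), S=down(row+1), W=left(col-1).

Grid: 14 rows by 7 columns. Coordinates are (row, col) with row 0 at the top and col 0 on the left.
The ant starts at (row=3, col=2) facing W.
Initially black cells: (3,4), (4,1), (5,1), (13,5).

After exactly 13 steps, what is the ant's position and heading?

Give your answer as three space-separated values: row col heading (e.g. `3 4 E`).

Answer: 4 2 N

Derivation:
Step 1: on WHITE (3,2): turn R to N, flip to black, move to (2,2). |black|=5
Step 2: on WHITE (2,2): turn R to E, flip to black, move to (2,3). |black|=6
Step 3: on WHITE (2,3): turn R to S, flip to black, move to (3,3). |black|=7
Step 4: on WHITE (3,3): turn R to W, flip to black, move to (3,2). |black|=8
Step 5: on BLACK (3,2): turn L to S, flip to white, move to (4,2). |black|=7
Step 6: on WHITE (4,2): turn R to W, flip to black, move to (4,1). |black|=8
Step 7: on BLACK (4,1): turn L to S, flip to white, move to (5,1). |black|=7
Step 8: on BLACK (5,1): turn L to E, flip to white, move to (5,2). |black|=6
Step 9: on WHITE (5,2): turn R to S, flip to black, move to (6,2). |black|=7
Step 10: on WHITE (6,2): turn R to W, flip to black, move to (6,1). |black|=8
Step 11: on WHITE (6,1): turn R to N, flip to black, move to (5,1). |black|=9
Step 12: on WHITE (5,1): turn R to E, flip to black, move to (5,2). |black|=10
Step 13: on BLACK (5,2): turn L to N, flip to white, move to (4,2). |black|=9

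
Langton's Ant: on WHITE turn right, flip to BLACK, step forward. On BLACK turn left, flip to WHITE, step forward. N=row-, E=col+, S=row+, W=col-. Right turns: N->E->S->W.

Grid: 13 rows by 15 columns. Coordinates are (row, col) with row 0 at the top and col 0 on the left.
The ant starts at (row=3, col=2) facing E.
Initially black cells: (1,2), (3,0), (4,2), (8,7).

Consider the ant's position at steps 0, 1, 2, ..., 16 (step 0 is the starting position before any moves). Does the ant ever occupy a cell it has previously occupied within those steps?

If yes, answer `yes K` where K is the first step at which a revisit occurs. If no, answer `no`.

Answer: yes 5

Derivation:
Step 1: on WHITE (3,2): turn R to S, flip to black, move to (4,2). |black|=5 — new cell
Step 2: on BLACK (4,2): turn L to E, flip to white, move to (4,3). |black|=4 — new cell
Step 3: on WHITE (4,3): turn R to S, flip to black, move to (5,3). |black|=5 — new cell
Step 4: on WHITE (5,3): turn R to W, flip to black, move to (5,2). |black|=6 — new cell
Step 5: on WHITE (5,2): turn R to N, flip to black, move to (4,2). |black|=7 — REVISIT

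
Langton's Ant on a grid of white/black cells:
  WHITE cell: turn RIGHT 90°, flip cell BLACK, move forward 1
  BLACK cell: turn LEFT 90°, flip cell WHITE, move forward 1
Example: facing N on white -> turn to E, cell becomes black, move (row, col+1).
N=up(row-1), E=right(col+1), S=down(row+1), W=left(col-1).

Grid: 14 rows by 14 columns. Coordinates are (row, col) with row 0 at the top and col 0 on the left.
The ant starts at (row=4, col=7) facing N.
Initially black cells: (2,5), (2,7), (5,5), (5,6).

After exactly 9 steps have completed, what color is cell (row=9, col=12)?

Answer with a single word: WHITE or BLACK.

Answer: WHITE

Derivation:
Step 1: on WHITE (4,7): turn R to E, flip to black, move to (4,8). |black|=5
Step 2: on WHITE (4,8): turn R to S, flip to black, move to (5,8). |black|=6
Step 3: on WHITE (5,8): turn R to W, flip to black, move to (5,7). |black|=7
Step 4: on WHITE (5,7): turn R to N, flip to black, move to (4,7). |black|=8
Step 5: on BLACK (4,7): turn L to W, flip to white, move to (4,6). |black|=7
Step 6: on WHITE (4,6): turn R to N, flip to black, move to (3,6). |black|=8
Step 7: on WHITE (3,6): turn R to E, flip to black, move to (3,7). |black|=9
Step 8: on WHITE (3,7): turn R to S, flip to black, move to (4,7). |black|=10
Step 9: on WHITE (4,7): turn R to W, flip to black, move to (4,6). |black|=11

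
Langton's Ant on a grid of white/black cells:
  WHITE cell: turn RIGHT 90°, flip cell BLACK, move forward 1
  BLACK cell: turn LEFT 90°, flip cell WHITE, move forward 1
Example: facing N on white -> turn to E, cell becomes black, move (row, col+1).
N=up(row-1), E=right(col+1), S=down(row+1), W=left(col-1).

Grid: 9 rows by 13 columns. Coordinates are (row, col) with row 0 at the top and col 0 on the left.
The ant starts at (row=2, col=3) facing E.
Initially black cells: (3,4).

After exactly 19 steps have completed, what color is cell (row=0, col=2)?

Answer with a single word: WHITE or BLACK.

Step 1: on WHITE (2,3): turn R to S, flip to black, move to (3,3). |black|=2
Step 2: on WHITE (3,3): turn R to W, flip to black, move to (3,2). |black|=3
Step 3: on WHITE (3,2): turn R to N, flip to black, move to (2,2). |black|=4
Step 4: on WHITE (2,2): turn R to E, flip to black, move to (2,3). |black|=5
Step 5: on BLACK (2,3): turn L to N, flip to white, move to (1,3). |black|=4
Step 6: on WHITE (1,3): turn R to E, flip to black, move to (1,4). |black|=5
Step 7: on WHITE (1,4): turn R to S, flip to black, move to (2,4). |black|=6
Step 8: on WHITE (2,4): turn R to W, flip to black, move to (2,3). |black|=7
Step 9: on WHITE (2,3): turn R to N, flip to black, move to (1,3). |black|=8
Step 10: on BLACK (1,3): turn L to W, flip to white, move to (1,2). |black|=7
Step 11: on WHITE (1,2): turn R to N, flip to black, move to (0,2). |black|=8
Step 12: on WHITE (0,2): turn R to E, flip to black, move to (0,3). |black|=9
Step 13: on WHITE (0,3): turn R to S, flip to black, move to (1,3). |black|=10
Step 14: on WHITE (1,3): turn R to W, flip to black, move to (1,2). |black|=11
Step 15: on BLACK (1,2): turn L to S, flip to white, move to (2,2). |black|=10
Step 16: on BLACK (2,2): turn L to E, flip to white, move to (2,3). |black|=9
Step 17: on BLACK (2,3): turn L to N, flip to white, move to (1,3). |black|=8
Step 18: on BLACK (1,3): turn L to W, flip to white, move to (1,2). |black|=7
Step 19: on WHITE (1,2): turn R to N, flip to black, move to (0,2). |black|=8

Answer: BLACK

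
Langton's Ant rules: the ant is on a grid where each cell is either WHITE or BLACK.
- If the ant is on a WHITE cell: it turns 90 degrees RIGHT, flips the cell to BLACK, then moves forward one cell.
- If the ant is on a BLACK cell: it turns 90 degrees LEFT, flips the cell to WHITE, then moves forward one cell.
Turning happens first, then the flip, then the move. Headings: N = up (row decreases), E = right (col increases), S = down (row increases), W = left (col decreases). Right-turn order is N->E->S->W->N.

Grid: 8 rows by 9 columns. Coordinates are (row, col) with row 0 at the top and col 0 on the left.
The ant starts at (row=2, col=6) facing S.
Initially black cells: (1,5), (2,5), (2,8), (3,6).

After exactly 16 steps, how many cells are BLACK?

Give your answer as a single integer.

Answer: 8

Derivation:
Step 1: on WHITE (2,6): turn R to W, flip to black, move to (2,5). |black|=5
Step 2: on BLACK (2,5): turn L to S, flip to white, move to (3,5). |black|=4
Step 3: on WHITE (3,5): turn R to W, flip to black, move to (3,4). |black|=5
Step 4: on WHITE (3,4): turn R to N, flip to black, move to (2,4). |black|=6
Step 5: on WHITE (2,4): turn R to E, flip to black, move to (2,5). |black|=7
Step 6: on WHITE (2,5): turn R to S, flip to black, move to (3,5). |black|=8
Step 7: on BLACK (3,5): turn L to E, flip to white, move to (3,6). |black|=7
Step 8: on BLACK (3,6): turn L to N, flip to white, move to (2,6). |black|=6
Step 9: on BLACK (2,6): turn L to W, flip to white, move to (2,5). |black|=5
Step 10: on BLACK (2,5): turn L to S, flip to white, move to (3,5). |black|=4
Step 11: on WHITE (3,5): turn R to W, flip to black, move to (3,4). |black|=5
Step 12: on BLACK (3,4): turn L to S, flip to white, move to (4,4). |black|=4
Step 13: on WHITE (4,4): turn R to W, flip to black, move to (4,3). |black|=5
Step 14: on WHITE (4,3): turn R to N, flip to black, move to (3,3). |black|=6
Step 15: on WHITE (3,3): turn R to E, flip to black, move to (3,4). |black|=7
Step 16: on WHITE (3,4): turn R to S, flip to black, move to (4,4). |black|=8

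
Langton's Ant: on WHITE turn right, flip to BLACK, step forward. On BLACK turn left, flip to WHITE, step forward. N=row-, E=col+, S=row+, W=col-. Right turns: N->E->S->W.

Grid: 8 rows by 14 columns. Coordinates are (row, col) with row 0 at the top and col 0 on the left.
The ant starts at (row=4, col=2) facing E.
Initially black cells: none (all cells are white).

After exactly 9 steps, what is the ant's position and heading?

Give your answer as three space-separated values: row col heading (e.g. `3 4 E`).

Step 1: on WHITE (4,2): turn R to S, flip to black, move to (5,2). |black|=1
Step 2: on WHITE (5,2): turn R to W, flip to black, move to (5,1). |black|=2
Step 3: on WHITE (5,1): turn R to N, flip to black, move to (4,1). |black|=3
Step 4: on WHITE (4,1): turn R to E, flip to black, move to (4,2). |black|=4
Step 5: on BLACK (4,2): turn L to N, flip to white, move to (3,2). |black|=3
Step 6: on WHITE (3,2): turn R to E, flip to black, move to (3,3). |black|=4
Step 7: on WHITE (3,3): turn R to S, flip to black, move to (4,3). |black|=5
Step 8: on WHITE (4,3): turn R to W, flip to black, move to (4,2). |black|=6
Step 9: on WHITE (4,2): turn R to N, flip to black, move to (3,2). |black|=7

Answer: 3 2 N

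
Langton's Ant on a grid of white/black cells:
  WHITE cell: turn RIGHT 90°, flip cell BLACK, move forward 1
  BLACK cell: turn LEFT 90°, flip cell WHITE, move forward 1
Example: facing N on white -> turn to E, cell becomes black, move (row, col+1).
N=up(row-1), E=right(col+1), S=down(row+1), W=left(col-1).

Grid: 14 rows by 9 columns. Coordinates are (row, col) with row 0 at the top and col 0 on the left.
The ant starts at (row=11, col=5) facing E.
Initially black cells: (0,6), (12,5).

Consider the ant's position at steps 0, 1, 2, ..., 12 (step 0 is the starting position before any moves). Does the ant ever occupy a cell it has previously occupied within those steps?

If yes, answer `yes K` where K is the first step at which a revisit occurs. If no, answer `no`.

Step 1: on WHITE (11,5): turn R to S, flip to black, move to (12,5). |black|=3 — new cell
Step 2: on BLACK (12,5): turn L to E, flip to white, move to (12,6). |black|=2 — new cell
Step 3: on WHITE (12,6): turn R to S, flip to black, move to (13,6). |black|=3 — new cell
Step 4: on WHITE (13,6): turn R to W, flip to black, move to (13,5). |black|=4 — new cell
Step 5: on WHITE (13,5): turn R to N, flip to black, move to (12,5). |black|=5 — REVISIT

Answer: yes 5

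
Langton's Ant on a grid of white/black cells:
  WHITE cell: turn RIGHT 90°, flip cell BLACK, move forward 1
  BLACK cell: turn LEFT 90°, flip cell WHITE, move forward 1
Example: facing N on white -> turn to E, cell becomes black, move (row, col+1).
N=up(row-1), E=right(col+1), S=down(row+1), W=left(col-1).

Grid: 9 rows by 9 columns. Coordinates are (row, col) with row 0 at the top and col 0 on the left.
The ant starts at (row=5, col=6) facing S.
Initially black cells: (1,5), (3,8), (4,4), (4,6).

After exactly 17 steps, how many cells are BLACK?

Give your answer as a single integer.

Answer: 9

Derivation:
Step 1: on WHITE (5,6): turn R to W, flip to black, move to (5,5). |black|=5
Step 2: on WHITE (5,5): turn R to N, flip to black, move to (4,5). |black|=6
Step 3: on WHITE (4,5): turn R to E, flip to black, move to (4,6). |black|=7
Step 4: on BLACK (4,6): turn L to N, flip to white, move to (3,6). |black|=6
Step 5: on WHITE (3,6): turn R to E, flip to black, move to (3,7). |black|=7
Step 6: on WHITE (3,7): turn R to S, flip to black, move to (4,7). |black|=8
Step 7: on WHITE (4,7): turn R to W, flip to black, move to (4,6). |black|=9
Step 8: on WHITE (4,6): turn R to N, flip to black, move to (3,6). |black|=10
Step 9: on BLACK (3,6): turn L to W, flip to white, move to (3,5). |black|=9
Step 10: on WHITE (3,5): turn R to N, flip to black, move to (2,5). |black|=10
Step 11: on WHITE (2,5): turn R to E, flip to black, move to (2,6). |black|=11
Step 12: on WHITE (2,6): turn R to S, flip to black, move to (3,6). |black|=12
Step 13: on WHITE (3,6): turn R to W, flip to black, move to (3,5). |black|=13
Step 14: on BLACK (3,5): turn L to S, flip to white, move to (4,5). |black|=12
Step 15: on BLACK (4,5): turn L to E, flip to white, move to (4,6). |black|=11
Step 16: on BLACK (4,6): turn L to N, flip to white, move to (3,6). |black|=10
Step 17: on BLACK (3,6): turn L to W, flip to white, move to (3,5). |black|=9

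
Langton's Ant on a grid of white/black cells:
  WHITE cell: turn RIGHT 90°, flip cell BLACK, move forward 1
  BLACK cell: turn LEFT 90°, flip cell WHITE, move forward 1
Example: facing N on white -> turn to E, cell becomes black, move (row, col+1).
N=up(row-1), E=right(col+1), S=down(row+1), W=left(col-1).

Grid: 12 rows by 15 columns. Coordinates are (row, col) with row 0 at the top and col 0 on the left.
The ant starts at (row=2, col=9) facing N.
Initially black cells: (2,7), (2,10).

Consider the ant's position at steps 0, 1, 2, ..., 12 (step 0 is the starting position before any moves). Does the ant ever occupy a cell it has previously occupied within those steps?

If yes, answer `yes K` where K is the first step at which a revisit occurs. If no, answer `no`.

Answer: yes 5

Derivation:
Step 1: on WHITE (2,9): turn R to E, flip to black, move to (2,10). |black|=3 — new cell
Step 2: on BLACK (2,10): turn L to N, flip to white, move to (1,10). |black|=2 — new cell
Step 3: on WHITE (1,10): turn R to E, flip to black, move to (1,11). |black|=3 — new cell
Step 4: on WHITE (1,11): turn R to S, flip to black, move to (2,11). |black|=4 — new cell
Step 5: on WHITE (2,11): turn R to W, flip to black, move to (2,10). |black|=5 — REVISIT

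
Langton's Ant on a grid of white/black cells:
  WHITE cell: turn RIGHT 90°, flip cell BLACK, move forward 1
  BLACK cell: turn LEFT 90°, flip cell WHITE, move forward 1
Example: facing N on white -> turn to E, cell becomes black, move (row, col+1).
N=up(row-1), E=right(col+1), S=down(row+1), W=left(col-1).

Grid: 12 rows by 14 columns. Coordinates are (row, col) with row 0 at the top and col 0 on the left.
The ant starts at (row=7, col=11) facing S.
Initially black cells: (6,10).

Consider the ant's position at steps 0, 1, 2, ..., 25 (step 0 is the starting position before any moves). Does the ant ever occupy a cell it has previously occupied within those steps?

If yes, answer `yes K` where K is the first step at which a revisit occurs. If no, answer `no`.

Answer: yes 6

Derivation:
Step 1: on WHITE (7,11): turn R to W, flip to black, move to (7,10). |black|=2 — new cell
Step 2: on WHITE (7,10): turn R to N, flip to black, move to (6,10). |black|=3 — new cell
Step 3: on BLACK (6,10): turn L to W, flip to white, move to (6,9). |black|=2 — new cell
Step 4: on WHITE (6,9): turn R to N, flip to black, move to (5,9). |black|=3 — new cell
Step 5: on WHITE (5,9): turn R to E, flip to black, move to (5,10). |black|=4 — new cell
Step 6: on WHITE (5,10): turn R to S, flip to black, move to (6,10). |black|=5 — REVISIT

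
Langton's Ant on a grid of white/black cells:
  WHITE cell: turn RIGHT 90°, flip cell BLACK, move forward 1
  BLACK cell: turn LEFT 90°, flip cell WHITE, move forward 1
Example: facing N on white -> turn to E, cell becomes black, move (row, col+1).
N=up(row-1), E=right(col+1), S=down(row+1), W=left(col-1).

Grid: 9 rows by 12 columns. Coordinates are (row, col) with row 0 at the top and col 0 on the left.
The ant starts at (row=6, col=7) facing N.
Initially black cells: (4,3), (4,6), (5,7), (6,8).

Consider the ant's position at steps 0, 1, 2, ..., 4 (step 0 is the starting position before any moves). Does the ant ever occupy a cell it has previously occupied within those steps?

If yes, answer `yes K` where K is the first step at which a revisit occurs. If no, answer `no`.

Step 1: on WHITE (6,7): turn R to E, flip to black, move to (6,8). |black|=5 — new cell
Step 2: on BLACK (6,8): turn L to N, flip to white, move to (5,8). |black|=4 — new cell
Step 3: on WHITE (5,8): turn R to E, flip to black, move to (5,9). |black|=5 — new cell
Step 4: on WHITE (5,9): turn R to S, flip to black, move to (6,9). |black|=6 — new cell
No revisit within 4 steps.

Answer: no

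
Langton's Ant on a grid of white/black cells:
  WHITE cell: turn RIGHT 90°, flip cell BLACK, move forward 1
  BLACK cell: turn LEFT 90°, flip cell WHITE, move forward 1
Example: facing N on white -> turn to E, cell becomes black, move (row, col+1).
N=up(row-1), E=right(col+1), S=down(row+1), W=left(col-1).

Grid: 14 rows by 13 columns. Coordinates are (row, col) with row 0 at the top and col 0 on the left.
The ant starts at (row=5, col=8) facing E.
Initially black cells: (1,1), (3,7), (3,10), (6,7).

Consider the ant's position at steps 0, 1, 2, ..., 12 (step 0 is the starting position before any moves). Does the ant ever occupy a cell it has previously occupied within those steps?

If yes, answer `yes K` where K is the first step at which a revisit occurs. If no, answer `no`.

Answer: yes 6

Derivation:
Step 1: on WHITE (5,8): turn R to S, flip to black, move to (6,8). |black|=5 — new cell
Step 2: on WHITE (6,8): turn R to W, flip to black, move to (6,7). |black|=6 — new cell
Step 3: on BLACK (6,7): turn L to S, flip to white, move to (7,7). |black|=5 — new cell
Step 4: on WHITE (7,7): turn R to W, flip to black, move to (7,6). |black|=6 — new cell
Step 5: on WHITE (7,6): turn R to N, flip to black, move to (6,6). |black|=7 — new cell
Step 6: on WHITE (6,6): turn R to E, flip to black, move to (6,7). |black|=8 — REVISIT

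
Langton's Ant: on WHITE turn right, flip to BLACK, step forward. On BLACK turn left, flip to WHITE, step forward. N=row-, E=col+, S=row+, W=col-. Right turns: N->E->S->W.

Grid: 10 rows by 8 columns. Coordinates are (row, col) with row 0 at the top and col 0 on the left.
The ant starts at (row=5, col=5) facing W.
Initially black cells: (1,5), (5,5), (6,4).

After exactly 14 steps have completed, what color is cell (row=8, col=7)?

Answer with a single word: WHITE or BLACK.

Answer: WHITE

Derivation:
Step 1: on BLACK (5,5): turn L to S, flip to white, move to (6,5). |black|=2
Step 2: on WHITE (6,5): turn R to W, flip to black, move to (6,4). |black|=3
Step 3: on BLACK (6,4): turn L to S, flip to white, move to (7,4). |black|=2
Step 4: on WHITE (7,4): turn R to W, flip to black, move to (7,3). |black|=3
Step 5: on WHITE (7,3): turn R to N, flip to black, move to (6,3). |black|=4
Step 6: on WHITE (6,3): turn R to E, flip to black, move to (6,4). |black|=5
Step 7: on WHITE (6,4): turn R to S, flip to black, move to (7,4). |black|=6
Step 8: on BLACK (7,4): turn L to E, flip to white, move to (7,5). |black|=5
Step 9: on WHITE (7,5): turn R to S, flip to black, move to (8,5). |black|=6
Step 10: on WHITE (8,5): turn R to W, flip to black, move to (8,4). |black|=7
Step 11: on WHITE (8,4): turn R to N, flip to black, move to (7,4). |black|=8
Step 12: on WHITE (7,4): turn R to E, flip to black, move to (7,5). |black|=9
Step 13: on BLACK (7,5): turn L to N, flip to white, move to (6,5). |black|=8
Step 14: on BLACK (6,5): turn L to W, flip to white, move to (6,4). |black|=7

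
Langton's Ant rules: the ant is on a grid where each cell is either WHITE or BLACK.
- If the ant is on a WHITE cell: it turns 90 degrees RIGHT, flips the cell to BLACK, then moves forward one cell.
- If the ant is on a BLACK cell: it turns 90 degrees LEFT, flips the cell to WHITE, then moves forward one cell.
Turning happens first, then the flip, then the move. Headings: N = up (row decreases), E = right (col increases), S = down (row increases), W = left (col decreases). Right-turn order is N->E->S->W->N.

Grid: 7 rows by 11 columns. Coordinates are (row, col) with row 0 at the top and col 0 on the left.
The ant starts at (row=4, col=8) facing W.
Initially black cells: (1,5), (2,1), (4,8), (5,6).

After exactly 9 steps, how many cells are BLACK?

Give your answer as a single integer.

Answer: 9

Derivation:
Step 1: on BLACK (4,8): turn L to S, flip to white, move to (5,8). |black|=3
Step 2: on WHITE (5,8): turn R to W, flip to black, move to (5,7). |black|=4
Step 3: on WHITE (5,7): turn R to N, flip to black, move to (4,7). |black|=5
Step 4: on WHITE (4,7): turn R to E, flip to black, move to (4,8). |black|=6
Step 5: on WHITE (4,8): turn R to S, flip to black, move to (5,8). |black|=7
Step 6: on BLACK (5,8): turn L to E, flip to white, move to (5,9). |black|=6
Step 7: on WHITE (5,9): turn R to S, flip to black, move to (6,9). |black|=7
Step 8: on WHITE (6,9): turn R to W, flip to black, move to (6,8). |black|=8
Step 9: on WHITE (6,8): turn R to N, flip to black, move to (5,8). |black|=9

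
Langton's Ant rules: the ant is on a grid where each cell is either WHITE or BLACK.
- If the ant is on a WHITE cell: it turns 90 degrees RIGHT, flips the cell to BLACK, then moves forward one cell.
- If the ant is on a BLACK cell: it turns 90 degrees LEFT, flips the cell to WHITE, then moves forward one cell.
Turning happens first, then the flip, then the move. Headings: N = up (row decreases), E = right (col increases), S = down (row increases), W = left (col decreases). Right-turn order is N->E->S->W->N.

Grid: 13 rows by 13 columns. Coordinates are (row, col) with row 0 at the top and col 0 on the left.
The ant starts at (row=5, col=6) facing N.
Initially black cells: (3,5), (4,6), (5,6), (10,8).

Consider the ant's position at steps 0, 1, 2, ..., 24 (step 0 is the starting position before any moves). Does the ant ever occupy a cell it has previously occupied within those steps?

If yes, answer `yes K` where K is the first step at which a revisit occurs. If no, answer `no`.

Step 1: on BLACK (5,6): turn L to W, flip to white, move to (5,5). |black|=3 — new cell
Step 2: on WHITE (5,5): turn R to N, flip to black, move to (4,5). |black|=4 — new cell
Step 3: on WHITE (4,5): turn R to E, flip to black, move to (4,6). |black|=5 — new cell
Step 4: on BLACK (4,6): turn L to N, flip to white, move to (3,6). |black|=4 — new cell
Step 5: on WHITE (3,6): turn R to E, flip to black, move to (3,7). |black|=5 — new cell
Step 6: on WHITE (3,7): turn R to S, flip to black, move to (4,7). |black|=6 — new cell
Step 7: on WHITE (4,7): turn R to W, flip to black, move to (4,6). |black|=7 — REVISIT

Answer: yes 7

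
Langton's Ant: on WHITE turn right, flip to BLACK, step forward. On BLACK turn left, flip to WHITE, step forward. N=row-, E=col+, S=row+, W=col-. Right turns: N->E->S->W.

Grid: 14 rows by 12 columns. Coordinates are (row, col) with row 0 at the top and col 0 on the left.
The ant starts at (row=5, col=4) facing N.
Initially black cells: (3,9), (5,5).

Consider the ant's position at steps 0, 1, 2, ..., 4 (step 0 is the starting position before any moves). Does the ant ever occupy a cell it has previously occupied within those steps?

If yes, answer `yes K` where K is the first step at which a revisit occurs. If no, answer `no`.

Step 1: on WHITE (5,4): turn R to E, flip to black, move to (5,5). |black|=3 — new cell
Step 2: on BLACK (5,5): turn L to N, flip to white, move to (4,5). |black|=2 — new cell
Step 3: on WHITE (4,5): turn R to E, flip to black, move to (4,6). |black|=3 — new cell
Step 4: on WHITE (4,6): turn R to S, flip to black, move to (5,6). |black|=4 — new cell
No revisit within 4 steps.

Answer: no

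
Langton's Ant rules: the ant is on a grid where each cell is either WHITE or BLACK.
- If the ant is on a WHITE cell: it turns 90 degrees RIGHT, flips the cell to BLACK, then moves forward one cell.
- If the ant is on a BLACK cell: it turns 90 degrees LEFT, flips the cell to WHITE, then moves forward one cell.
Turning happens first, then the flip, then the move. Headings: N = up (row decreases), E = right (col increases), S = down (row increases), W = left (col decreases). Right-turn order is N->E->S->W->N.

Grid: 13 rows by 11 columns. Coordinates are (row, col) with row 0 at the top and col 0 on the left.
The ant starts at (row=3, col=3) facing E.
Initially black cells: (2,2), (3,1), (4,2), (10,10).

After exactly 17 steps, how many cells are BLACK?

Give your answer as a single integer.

Step 1: on WHITE (3,3): turn R to S, flip to black, move to (4,3). |black|=5
Step 2: on WHITE (4,3): turn R to W, flip to black, move to (4,2). |black|=6
Step 3: on BLACK (4,2): turn L to S, flip to white, move to (5,2). |black|=5
Step 4: on WHITE (5,2): turn R to W, flip to black, move to (5,1). |black|=6
Step 5: on WHITE (5,1): turn R to N, flip to black, move to (4,1). |black|=7
Step 6: on WHITE (4,1): turn R to E, flip to black, move to (4,2). |black|=8
Step 7: on WHITE (4,2): turn R to S, flip to black, move to (5,2). |black|=9
Step 8: on BLACK (5,2): turn L to E, flip to white, move to (5,3). |black|=8
Step 9: on WHITE (5,3): turn R to S, flip to black, move to (6,3). |black|=9
Step 10: on WHITE (6,3): turn R to W, flip to black, move to (6,2). |black|=10
Step 11: on WHITE (6,2): turn R to N, flip to black, move to (5,2). |black|=11
Step 12: on WHITE (5,2): turn R to E, flip to black, move to (5,3). |black|=12
Step 13: on BLACK (5,3): turn L to N, flip to white, move to (4,3). |black|=11
Step 14: on BLACK (4,3): turn L to W, flip to white, move to (4,2). |black|=10
Step 15: on BLACK (4,2): turn L to S, flip to white, move to (5,2). |black|=9
Step 16: on BLACK (5,2): turn L to E, flip to white, move to (5,3). |black|=8
Step 17: on WHITE (5,3): turn R to S, flip to black, move to (6,3). |black|=9

Answer: 9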